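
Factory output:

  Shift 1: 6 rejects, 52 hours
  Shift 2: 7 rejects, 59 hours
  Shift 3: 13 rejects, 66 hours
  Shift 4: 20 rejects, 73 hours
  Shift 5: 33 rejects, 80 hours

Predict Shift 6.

Rejects: 6, 7, 13, 20, 33 → 53 (each term is the sum of the two before it).
Hours: 52, 59, 66, 73, 80 → 87 (+7 each step).
Putting it together: 53 rejects, 87 hours.

53 rejects, 87 hours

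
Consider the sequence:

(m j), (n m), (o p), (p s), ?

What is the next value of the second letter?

First letter: letters move forward 1 place in the alphabet, so m, n, o, p → q.
Second letter — letters move forward 3 places in the alphabet: j, m, p, s → v.

v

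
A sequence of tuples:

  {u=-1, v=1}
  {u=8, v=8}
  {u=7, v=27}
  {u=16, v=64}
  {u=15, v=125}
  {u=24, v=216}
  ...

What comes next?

{u=23, v=343}

U: alternating steps +9, −1, +9, −1, …, so -1, 8, 7, 16, 15, 24 → 23.
For the v, perfect cubes: 1³, 2³, 3³, …: 1, 8, 27, 64, 125, 216 → 343.
Putting it together: {u=23, v=343}.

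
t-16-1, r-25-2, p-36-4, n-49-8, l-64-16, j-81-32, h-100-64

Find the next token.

f-121-128

Letter: letters move back 2 places in the alphabet; t, r, p, n, l, j, h → f.
Second component: perfect squares: 4², 5², 6², …; 16, 25, 36, 49, 64, 81, 100 → 121.
Third component: ×2 each step; 1, 2, 4, 8, 16, 32, 64 → 128.
Putting it together: f-121-128.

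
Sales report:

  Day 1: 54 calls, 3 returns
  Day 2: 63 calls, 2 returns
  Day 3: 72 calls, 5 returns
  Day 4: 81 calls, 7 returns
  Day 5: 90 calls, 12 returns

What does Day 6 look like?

99 calls, 19 returns

For the calls, +9 each step: 54, 63, 72, 81, 90 → 99.
Returns: 3, 2, 5, 7, 12 → 19 (each term is the sum of the two before it).
Combining the parts gives 99 calls, 19 returns.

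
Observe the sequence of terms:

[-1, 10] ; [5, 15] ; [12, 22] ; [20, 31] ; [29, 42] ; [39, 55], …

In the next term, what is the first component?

First component goes -1, 5, 12, 20, 29, 39 → 50 (differences are 6, 7, 8, … (increasing by 1 each time)).

50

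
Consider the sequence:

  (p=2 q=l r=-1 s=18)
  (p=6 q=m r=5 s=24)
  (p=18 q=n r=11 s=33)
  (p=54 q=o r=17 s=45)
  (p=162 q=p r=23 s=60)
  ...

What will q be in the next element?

For the p, ×3 each step: 2, 6, 18, 54, 162 → 486.
For the q, letters move forward 1 place in the alphabet: l, m, n, o, p → q.
R goes -1, 5, 11, 17, 23 → 29 (+6 each step).
S: differences are 6, 9, 12, … (increasing by 3 each time), so 18, 24, 33, 45, 60 → 78.

q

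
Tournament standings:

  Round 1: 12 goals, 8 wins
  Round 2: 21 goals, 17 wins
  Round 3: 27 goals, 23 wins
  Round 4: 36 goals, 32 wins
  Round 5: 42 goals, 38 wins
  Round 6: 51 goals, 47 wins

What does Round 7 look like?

57 goals, 53 wins

For the goals, alternating steps +9, +6, +9, +6, …: 12, 21, 27, 36, 42, 51 → 57.
Wins — always 4 less than the goals: 8, 17, 23, 32, 38, 47 → 53.
Combining the parts gives 57 goals, 53 wins.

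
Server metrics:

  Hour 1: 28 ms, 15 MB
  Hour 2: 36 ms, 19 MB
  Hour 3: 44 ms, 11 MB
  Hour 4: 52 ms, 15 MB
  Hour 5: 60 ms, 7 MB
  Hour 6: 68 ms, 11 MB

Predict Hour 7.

Ms: +8 each step, so 28, 36, 44, 52, 60, 68 → 76.
MB goes 15, 19, 11, 15, 7, 11 → 3 (alternating steps +4, −8, +4, −8, …).
Combining the parts gives 76 ms, 3 MB.

76 ms, 3 MB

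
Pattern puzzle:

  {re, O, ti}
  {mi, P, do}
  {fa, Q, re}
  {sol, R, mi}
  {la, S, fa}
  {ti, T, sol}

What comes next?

First note goes re, mi, fa, sol, la, ti → do (runs through the solfège scale do→ti).
Letter — letters move forward 1 place in the alphabet: O, P, Q, R, S, T → U.
Second note — runs through the solfège scale do→ti: ti, do, re, mi, fa, sol → la.
Putting it together: {do, U, la}.

{do, U, la}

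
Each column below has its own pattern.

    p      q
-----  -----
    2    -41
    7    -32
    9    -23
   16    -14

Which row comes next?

25  -5

Column p goes 2, 7, 9, 16 → 25 (each term is the sum of the two before it).
Column q — +9 each step: -41, -32, -23, -14 → -5.
So the next row is 25  -5.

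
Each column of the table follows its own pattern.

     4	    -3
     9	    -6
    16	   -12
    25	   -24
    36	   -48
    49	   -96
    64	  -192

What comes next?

81  -384

First component — perfect squares: 2², 3², 4², …: 4, 9, 16, 25, 36, 49, 64 → 81.
Second component goes -3, -6, -12, -24, -48, -96, -192 → -384 (×2 each step).
Combining the parts gives 81  -384.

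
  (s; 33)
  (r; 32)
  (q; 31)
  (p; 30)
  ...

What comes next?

Letter goes s, r, q, p → o (letters move back 1 place in the alphabet).
For the second component, −1 each step: 33, 32, 31, 30 → 29.
So the next element is (o; 29).

(o; 29)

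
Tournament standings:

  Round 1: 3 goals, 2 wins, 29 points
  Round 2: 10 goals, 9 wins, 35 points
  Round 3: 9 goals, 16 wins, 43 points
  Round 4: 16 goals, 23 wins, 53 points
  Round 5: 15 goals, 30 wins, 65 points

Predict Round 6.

22 goals, 37 wins, 79 points

Goals: alternating steps +7, −1, +7, −1, …; 3, 10, 9, 16, 15 → 22.
Wins: +7 each step, so 2, 9, 16, 23, 30 → 37.
Points goes 29, 35, 43, 53, 65 → 79 (differences are 6, 8, 10, … (increasing by 2 each time)).
Putting it together: 22 goals, 37 wins, 79 points.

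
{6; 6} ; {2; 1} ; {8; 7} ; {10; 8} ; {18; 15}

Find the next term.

First component: each term is the sum of the two before it, so 6, 2, 8, 10, 18 → 28.
For the second component, each term is the sum of the two before it: 6, 1, 7, 8, 15 → 23.
So the next term is {28; 23}.

{28; 23}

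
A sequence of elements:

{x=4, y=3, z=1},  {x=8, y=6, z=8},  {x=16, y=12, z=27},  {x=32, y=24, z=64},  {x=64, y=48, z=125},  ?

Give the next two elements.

{x=128, y=96, z=216}, {x=256, y=192, z=343}

X — ×2 each step: 4, 8, 16, 32, 64 → 128 → 256.
Y: ×2 each step, so 3, 6, 12, 24, 48 → 96 → 192.
Z: perfect cubes: 1³, 2³, 3³, …; 1, 8, 27, 64, 125 → 216 → 343.
So the next two elements are {x=128, y=96, z=216} and {x=256, y=192, z=343}.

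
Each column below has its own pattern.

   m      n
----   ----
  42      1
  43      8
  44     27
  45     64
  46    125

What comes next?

47  216

Column m: +1 each step; 42, 43, 44, 45, 46 → 47.
Column n goes 1, 8, 27, 64, 125 → 216 (perfect cubes: 1³, 2³, 3³, …).
So the next row is 47  216.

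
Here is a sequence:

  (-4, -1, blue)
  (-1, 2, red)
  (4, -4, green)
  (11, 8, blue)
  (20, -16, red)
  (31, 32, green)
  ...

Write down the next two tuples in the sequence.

For the first slot, differences are 3, 5, 7, … (increasing by 2 each time): -4, -1, 4, 11, 20, 31 → 44 → 59.
For the second slot, ×(-2) each step: -1, 2, -4, 8, -16, 32 → -64 → 128.
Colour: repeats blue → red → green; blue, red, green, blue, red, green → blue → red.
So the next two tuples are (44, -64, blue) and (59, 128, red).

(44, -64, blue), (59, 128, red)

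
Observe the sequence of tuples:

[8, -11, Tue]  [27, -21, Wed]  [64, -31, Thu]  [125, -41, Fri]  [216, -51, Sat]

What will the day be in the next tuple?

Sun

Day — runs through the weekdays Mon→Sun: Tue, Wed, Thu, Fri, Sat → Sun.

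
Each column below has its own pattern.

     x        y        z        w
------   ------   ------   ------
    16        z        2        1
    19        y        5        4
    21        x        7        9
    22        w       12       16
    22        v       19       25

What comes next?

21  u  31  36

Column x: 16, 19, 21, 22, 22 → 21 (differences are 3, 2, 1, … (decreasing by 1 each time)).
Column y: letters move back 1 place in the alphabet, so z, y, x, w, v → u.
Column z: each term is the sum of the two before it; 2, 5, 7, 12, 19 → 31.
Column w: perfect squares: 1², 2², 3², …, so 1, 4, 9, 16, 25 → 36.
Combining the parts gives 21  u  31  36.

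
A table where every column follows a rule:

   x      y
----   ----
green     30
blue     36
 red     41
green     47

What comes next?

blue  52

Column x: repeats green → blue → red; green, blue, red, green → blue.
Column y: alternating steps +6, +5, +6, +5, …; 30, 36, 41, 47 → 52.
Combining the parts gives blue  52.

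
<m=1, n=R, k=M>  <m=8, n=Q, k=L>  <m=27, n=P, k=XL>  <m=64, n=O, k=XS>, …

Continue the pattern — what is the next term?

<m=125, n=N, k=S>

M — perfect cubes: 1³, 2³, 3³, …: 1, 8, 27, 64 → 125.
N: letters move back 1 place in the alphabet, so R, Q, P, O → N.
K: runs through clothing sizes XS→XL; M, L, XL, XS → S.
So the next term is <m=125, n=N, k=S>.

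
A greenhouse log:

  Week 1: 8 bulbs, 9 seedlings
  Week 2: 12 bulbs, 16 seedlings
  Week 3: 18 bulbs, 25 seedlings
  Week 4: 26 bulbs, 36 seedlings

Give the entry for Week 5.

Bulbs: 8, 12, 18, 26 → 36 (differences are 4, 6, 8, … (increasing by 2 each time)).
Seedlings — perfect squares: 3², 4², 5², …: 9, 16, 25, 36 → 49.
So the next line is 36 bulbs, 49 seedlings.

36 bulbs, 49 seedlings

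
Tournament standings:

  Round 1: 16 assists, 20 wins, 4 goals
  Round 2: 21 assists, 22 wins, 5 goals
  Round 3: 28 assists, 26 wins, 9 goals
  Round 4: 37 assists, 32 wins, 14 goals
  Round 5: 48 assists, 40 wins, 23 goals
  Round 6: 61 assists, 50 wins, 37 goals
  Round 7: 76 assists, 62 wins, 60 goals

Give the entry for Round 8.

Assists: 16, 21, 28, 37, 48, 61, 76 → 93 (differences are 5, 7, 9, … (increasing by 2 each time)).
Wins goes 20, 22, 26, 32, 40, 50, 62 → 76 (differences are 2, 4, 6, … (increasing by 2 each time)).
Goals: each term is the sum of the two before it, so 4, 5, 9, 14, 23, 37, 60 → 97.
So the next record is 93 assists, 76 wins, 97 goals.

93 assists, 76 wins, 97 goals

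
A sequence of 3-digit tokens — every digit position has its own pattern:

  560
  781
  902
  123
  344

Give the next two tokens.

First digit goes 5, 7, 9, 1, 3 → 5 → 7 (+2 each step, mod 10).
Second digit — +2 each step, mod 10: 6, 8, 0, 2, 4 → 6 → 8.
Third digit: 0, 1, 2, 3, 4 → 5 → 6 (+1 each step, mod 10).
So the next two tokens are 565 and 786.

565, 786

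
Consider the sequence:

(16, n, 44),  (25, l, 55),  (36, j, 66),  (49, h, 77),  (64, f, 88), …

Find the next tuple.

(81, d, 99)

For the first component, perfect squares: 4², 5², 6², …: 16, 25, 36, 49, 64 → 81.
Letter: letters move back 2 places in the alphabet, so n, l, j, h, f → d.
Third component: 44, 55, 66, 77, 88 → 99 (+11 each step).
Combining the parts gives (81, d, 99).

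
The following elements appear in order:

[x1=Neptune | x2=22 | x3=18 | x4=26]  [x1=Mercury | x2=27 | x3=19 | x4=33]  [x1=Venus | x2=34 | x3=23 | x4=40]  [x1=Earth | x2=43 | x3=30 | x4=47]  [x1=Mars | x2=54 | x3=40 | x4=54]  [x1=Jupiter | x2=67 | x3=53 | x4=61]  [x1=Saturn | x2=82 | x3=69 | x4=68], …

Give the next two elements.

[x1=Uranus | x2=99 | x3=88 | x4=75], [x1=Neptune | x2=118 | x3=110 | x4=82]

X1: runs through the planets Mercury→Neptune, so Neptune, Mercury, Venus, Earth, Mars, Jupiter, Saturn → Uranus → Neptune.
X2 goes 22, 27, 34, 43, 54, 67, 82 → 99 → 118 (differences are 5, 7, 9, … (increasing by 2 each time)).
X3 goes 18, 19, 23, 30, 40, 53, 69 → 88 → 110 (differences are 1, 4, 7, … (increasing by 3 each time)).
X4: +7 each step; 26, 33, 40, 47, 54, 61, 68 → 75 → 82.
So the next two elements are [x1=Uranus | x2=99 | x3=88 | x4=75] and [x1=Neptune | x2=118 | x3=110 | x4=82].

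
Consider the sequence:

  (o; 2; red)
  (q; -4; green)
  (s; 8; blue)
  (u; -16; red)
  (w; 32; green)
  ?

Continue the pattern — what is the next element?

Letter: letters move forward 2 places in the alphabet, so o, q, s, u, w → y.
Second component: 2, -4, 8, -16, 32 → -64 (×(-2) each step).
Colour — repeats red → green → blue: red, green, blue, red, green → blue.
So the next element is (y; -64; blue).

(y; -64; blue)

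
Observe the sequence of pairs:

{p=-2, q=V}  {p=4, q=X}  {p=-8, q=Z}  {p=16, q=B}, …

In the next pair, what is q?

D

Q: letters move forward 2 places in the alphabet, wrapping Z→A; V, X, Z, B → D.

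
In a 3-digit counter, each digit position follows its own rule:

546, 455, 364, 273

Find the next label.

First digit: −1 each step, mod 10; 5, 4, 3, 2 → 1.
Second digit: +1 each step, mod 10; 4, 5, 6, 7 → 8.
Third digit: 6, 5, 4, 3 → 2 (−1 each step, mod 10).
Combining the parts gives 182.

182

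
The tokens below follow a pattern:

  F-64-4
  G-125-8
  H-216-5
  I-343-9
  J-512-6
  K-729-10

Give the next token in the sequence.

Letter goes F, G, H, I, J, K → L (letters move forward 1 place in the alphabet).
For the second component, perfect cubes: 4³, 5³, 6³, …: 64, 125, 216, 343, 512, 729 → 1000.
Third component: 4, 8, 5, 9, 6, 10 → 7 (alternating steps +4, −3, +4, −3, …).
So the next token is L-1000-7.

L-1000-7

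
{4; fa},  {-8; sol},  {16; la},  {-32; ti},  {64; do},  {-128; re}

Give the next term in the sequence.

First slot goes 4, -8, 16, -32, 64, -128 → 256 (×(-2) each step).
Note: runs through the solfège scale do→ti, so fa, sol, la, ti, do, re → mi.
So the next term is {256; mi}.

{256; mi}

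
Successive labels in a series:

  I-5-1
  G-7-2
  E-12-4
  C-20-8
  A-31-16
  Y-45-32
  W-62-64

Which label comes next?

U-82-128

Letter — letters move back 2 places in the alphabet, wrapping A→Z: I, G, E, C, A, Y, W → U.
Second component — differences are 2, 5, 8, … (increasing by 3 each time): 5, 7, 12, 20, 31, 45, 62 → 82.
Third component: 1, 2, 4, 8, 16, 32, 64 → 128 (×2 each step).
So the next label is U-82-128.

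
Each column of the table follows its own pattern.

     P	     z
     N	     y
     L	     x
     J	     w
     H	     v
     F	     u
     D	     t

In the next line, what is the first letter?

First letter: P, N, L, J, H, F, D → B (letters move back 2 places in the alphabet).
Second letter: letters move back 1 place in the alphabet; z, y, x, w, v, u, t → s.

B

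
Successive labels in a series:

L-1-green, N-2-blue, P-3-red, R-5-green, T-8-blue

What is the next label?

V-13-red

Letter: letters move forward 2 places in the alphabet, so L, N, P, R, T → V.
Second component goes 1, 2, 3, 5, 8 → 13 (each term is the sum of the two before it).
Colour: repeats green → blue → red; green, blue, red, green, blue → red.
Combining the parts gives V-13-red.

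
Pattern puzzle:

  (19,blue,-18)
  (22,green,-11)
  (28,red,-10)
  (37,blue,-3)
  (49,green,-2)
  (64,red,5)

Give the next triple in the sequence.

(82,blue,6)

First slot: 19, 22, 28, 37, 49, 64 → 82 (differences are 3, 6, 9, … (increasing by 3 each time)).
Colour goes blue, green, red, blue, green, red → blue (repeats blue → green → red).
Third slot goes -18, -11, -10, -3, -2, 5 → 6 (alternating steps +7, +1, +7, +1, …).
Putting it together: (82,blue,6).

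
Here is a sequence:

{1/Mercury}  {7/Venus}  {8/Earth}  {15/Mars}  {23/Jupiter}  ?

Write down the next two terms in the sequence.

First part goes 1, 7, 8, 15, 23 → 38 → 61 (each term is the sum of the two before it).
Planet — runs through the planets Mercury→Neptune: Mercury, Venus, Earth, Mars, Jupiter → Saturn → Uranus.
Putting the parts together: {38/Saturn} and then {61/Uranus}.

{38/Saturn}, {61/Uranus}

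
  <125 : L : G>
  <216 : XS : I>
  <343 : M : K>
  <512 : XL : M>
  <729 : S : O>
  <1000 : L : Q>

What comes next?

<1331 : XS : S>

First slot: perfect cubes: 5³, 6³, 7³, …, so 125, 216, 343, 512, 729, 1000 → 1331.
For the size, repeats L → XS → M → XL → S: L, XS, M, XL, S, L → XS.
Letter: letters move forward 2 places in the alphabet, so G, I, K, M, O, Q → S.
So the next triple is <1331 : XS : S>.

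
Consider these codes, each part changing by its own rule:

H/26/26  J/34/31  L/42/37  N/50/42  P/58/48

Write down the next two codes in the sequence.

Letter goes H, J, L, N, P → R → T (letters move forward 2 places in the alphabet).
Second component goes 26, 34, 42, 50, 58 → 66 → 74 (+8 each step).
Third component: alternating steps +5, +6, +5, +6, …, so 26, 31, 37, 42, 48 → 53 → 59.
Putting the parts together: R/66/53 and then T/74/59.

R/66/53 then T/74/59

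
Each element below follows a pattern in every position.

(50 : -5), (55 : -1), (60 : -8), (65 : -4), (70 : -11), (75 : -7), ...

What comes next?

First entry: 50, 55, 60, 65, 70, 75 → 80 (+5 each step).
Second entry: -5, -1, -8, -4, -11, -7 → -14 (alternating steps +4, −7, +4, −7, …).
Combining the parts gives (80 : -14).

(80 : -14)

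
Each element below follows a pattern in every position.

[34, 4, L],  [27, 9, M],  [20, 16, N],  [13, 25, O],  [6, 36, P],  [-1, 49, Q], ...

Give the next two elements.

[-8, 64, R], [-15, 81, S]

First value: −7 each step; 34, 27, 20, 13, 6, -1 → -8 → -15.
Second value — perfect squares: 2², 3², 4², …: 4, 9, 16, 25, 36, 49 → 64 → 81.
For the letter, letters move forward 1 place in the alphabet: L, M, N, O, P, Q → R → S.
So the next two elements are [-8, 64, R] and [-15, 81, S].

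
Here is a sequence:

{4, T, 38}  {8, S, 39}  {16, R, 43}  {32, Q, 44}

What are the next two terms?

For the first part, ×2 each step: 4, 8, 16, 32 → 64 → 128.
Letter: T, S, R, Q → P → O (letters move back 1 place in the alphabet).
Third part goes 38, 39, 43, 44 → 48 → 49 (alternating steps +1, +4, +1, +4, …).
So the next two terms are {64, P, 48} and {128, O, 49}.

{64, P, 48}, {128, O, 49}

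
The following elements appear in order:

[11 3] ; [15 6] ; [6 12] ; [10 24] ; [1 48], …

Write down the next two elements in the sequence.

First part — alternating steps +4, −9, +4, −9, …: 11, 15, 6, 10, 1 → 5 → -4.
For the second part, ×2 each step: 3, 6, 12, 24, 48 → 96 → 192.
Putting the parts together: [5 96] and then [-4 192].

[5 96], [-4 192]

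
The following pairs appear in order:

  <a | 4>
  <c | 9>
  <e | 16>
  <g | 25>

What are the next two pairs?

<i | 36>, <k | 49>

Letter: letters move forward 2 places in the alphabet, so a, c, e, g → i → k.
For the second slot, perfect squares: 2², 3², 4², …: 4, 9, 16, 25 → 36 → 49.
So the next two pairs are <i | 36> and <k | 49>.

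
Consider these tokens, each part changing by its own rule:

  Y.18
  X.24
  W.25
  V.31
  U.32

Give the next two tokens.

Letter: letters move back 1 place in the alphabet; Y, X, W, V, U → T → S.
For the second component, alternating steps +6, +1, +6, +1, …: 18, 24, 25, 31, 32 → 38 → 39.
So the next two tokens are T.38 and S.39.

T.38 then S.39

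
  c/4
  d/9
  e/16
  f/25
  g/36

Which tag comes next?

Letter goes c, d, e, f, g → h (letters move forward 1 place in the alphabet).
Second component: perfect squares: 2², 3², 4², …, so 4, 9, 16, 25, 36 → 49.
So the next tag is h/49.

h/49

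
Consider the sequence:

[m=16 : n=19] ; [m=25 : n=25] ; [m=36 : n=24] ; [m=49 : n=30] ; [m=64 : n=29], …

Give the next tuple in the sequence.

[m=81 : n=35]

M goes 16, 25, 36, 49, 64 → 81 (perfect squares: 4², 5², 6², …).
N: alternating steps +6, −1, +6, −1, …, so 19, 25, 24, 30, 29 → 35.
Combining the parts gives [m=81 : n=35].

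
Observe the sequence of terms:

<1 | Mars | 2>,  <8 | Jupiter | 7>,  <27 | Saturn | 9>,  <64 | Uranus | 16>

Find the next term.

<125 | Neptune | 25>

First part goes 1, 8, 27, 64 → 125 (perfect cubes: 1³, 2³, 3³, …).
For the planet, runs through the planets Mercury→Neptune: Mars, Jupiter, Saturn, Uranus → Neptune.
For the third part, each term is the sum of the two before it: 2, 7, 9, 16 → 25.
Putting it together: <125 | Neptune | 25>.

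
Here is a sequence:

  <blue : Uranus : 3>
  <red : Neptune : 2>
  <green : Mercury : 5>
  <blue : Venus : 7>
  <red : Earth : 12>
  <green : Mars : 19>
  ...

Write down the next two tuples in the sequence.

Colour goes blue, red, green, blue, red, green → blue → red (repeats blue → red → green).
Planet: runs through the planets Mercury→Neptune; Uranus, Neptune, Mercury, Venus, Earth, Mars → Jupiter → Saturn.
Third coordinate: each term is the sum of the two before it, so 3, 2, 5, 7, 12, 19 → 31 → 50.
Putting the parts together: <blue : Jupiter : 31> and then <red : Saturn : 50>.

<blue : Jupiter : 31>, <red : Saturn : 50>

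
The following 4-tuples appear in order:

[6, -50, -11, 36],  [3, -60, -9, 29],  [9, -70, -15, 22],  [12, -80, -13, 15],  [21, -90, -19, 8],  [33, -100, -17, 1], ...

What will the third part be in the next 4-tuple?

-23

Third part: -11, -9, -15, -13, -19, -17 → -23 (alternating steps +2, −6, +2, −6, …).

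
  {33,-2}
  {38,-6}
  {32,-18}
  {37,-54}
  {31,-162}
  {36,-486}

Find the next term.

{30,-1458}

For the first coordinate, alternating steps +5, −6, +5, −6, …: 33, 38, 32, 37, 31, 36 → 30.
For the second coordinate, ×3 each step: -2, -6, -18, -54, -162, -486 → -1458.
Combining the parts gives {30,-1458}.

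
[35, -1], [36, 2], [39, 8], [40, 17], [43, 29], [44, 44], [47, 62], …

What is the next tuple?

[48, 83]

For the first entry, alternating steps +1, +3, +1, +3, …: 35, 36, 39, 40, 43, 44, 47 → 48.
Second entry goes -1, 2, 8, 17, 29, 44, 62 → 83 (differences are 3, 6, 9, … (increasing by 3 each time)).
So the next tuple is [48, 83].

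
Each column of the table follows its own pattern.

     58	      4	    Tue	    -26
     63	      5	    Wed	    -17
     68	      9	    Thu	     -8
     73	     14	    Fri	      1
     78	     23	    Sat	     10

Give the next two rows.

83  37  Sun  19; 88  60  Mon  28

First component goes 58, 63, 68, 73, 78 → 83 → 88 (+5 each step).
For the second component, each term is the sum of the two before it: 4, 5, 9, 14, 23 → 37 → 60.
Day — runs through the weekdays Mon→Sun: Tue, Wed, Thu, Fri, Sat → Sun → Mon.
Fourth component: +9 each step; -26, -17, -8, 1, 10 → 19 → 28.
So the next two rows are 83  37  Sun  19 and 88  60  Mon  28.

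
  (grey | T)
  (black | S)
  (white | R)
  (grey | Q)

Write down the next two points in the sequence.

Shade: grey, black, white, grey → black → white (repeats grey → black → white).
Letter goes T, S, R, Q → P → O (letters move back 1 place in the alphabet).
So the next two points are (black | P) and (white | O).

(black | P), (white | O)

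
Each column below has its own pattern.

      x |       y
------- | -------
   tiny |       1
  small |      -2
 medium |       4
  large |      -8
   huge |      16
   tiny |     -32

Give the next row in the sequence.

small  64

Column x — repeats tiny → small → medium → large → huge: tiny, small, medium, large, huge, tiny → small.
Column y: ×(-2) each step; 1, -2, 4, -8, 16, -32 → 64.
So the next row is small  64.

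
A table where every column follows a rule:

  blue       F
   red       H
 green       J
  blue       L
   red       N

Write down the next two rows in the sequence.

For the colour, repeats blue → red → green: blue, red, green, blue, red → green → blue.
For the letter, letters move forward 2 places in the alphabet: F, H, J, L, N → P → R.
So the next two rows are green  P and blue  R.

green  P; blue  R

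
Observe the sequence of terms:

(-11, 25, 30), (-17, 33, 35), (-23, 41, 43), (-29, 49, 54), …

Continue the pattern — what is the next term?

First coordinate — −6 each step: -11, -17, -23, -29 → -35.
Second coordinate — +8 each step: 25, 33, 41, 49 → 57.
Third coordinate: 30, 35, 43, 54 → 68 (differences are 5, 8, 11, … (increasing by 3 each time)).
So the next term is (-35, 57, 68).

(-35, 57, 68)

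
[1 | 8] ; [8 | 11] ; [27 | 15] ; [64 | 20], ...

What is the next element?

First slot: 1, 8, 27, 64 → 125 (perfect cubes: 1³, 2³, 3³, …).
Second slot: differences are 3, 4, 5, … (increasing by 1 each time); 8, 11, 15, 20 → 26.
Combining the parts gives [125 | 26].

[125 | 26]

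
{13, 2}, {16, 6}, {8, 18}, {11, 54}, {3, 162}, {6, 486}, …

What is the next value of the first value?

-2

First value — alternating steps +3, −8, +3, −8, …: 13, 16, 8, 11, 3, 6 → -2.
Second value: ×3 each step, so 2, 6, 18, 54, 162, 486 → 1458.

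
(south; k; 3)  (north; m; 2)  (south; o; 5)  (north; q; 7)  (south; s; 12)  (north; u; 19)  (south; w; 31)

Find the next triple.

(north; y; 50)

Direction — alternates south ↔ north: south, north, south, north, south, north, south → north.
Letter: letters move forward 2 places in the alphabet; k, m, o, q, s, u, w → y.
Third value: 3, 2, 5, 7, 12, 19, 31 → 50 (each term is the sum of the two before it).
Putting it together: (north; y; 50).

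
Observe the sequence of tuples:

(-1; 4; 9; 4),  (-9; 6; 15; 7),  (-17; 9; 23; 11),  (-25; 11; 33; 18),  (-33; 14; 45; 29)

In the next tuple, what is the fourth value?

47

Fourth value: 4, 7, 11, 18, 29 → 47 (each term is the sum of the two before it).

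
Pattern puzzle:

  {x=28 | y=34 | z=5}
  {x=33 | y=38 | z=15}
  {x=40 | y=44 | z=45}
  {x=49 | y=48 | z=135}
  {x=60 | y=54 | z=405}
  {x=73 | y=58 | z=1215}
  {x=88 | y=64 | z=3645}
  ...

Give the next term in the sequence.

{x=105 | y=68 | z=10935}

X: 28, 33, 40, 49, 60, 73, 88 → 105 (differences are 5, 7, 9, … (increasing by 2 each time)).
Y: alternating steps +4, +6, +4, +6, …; 34, 38, 44, 48, 54, 58, 64 → 68.
Z: ×3 each step, so 5, 15, 45, 135, 405, 1215, 3645 → 10935.
Putting it together: {x=105 | y=68 | z=10935}.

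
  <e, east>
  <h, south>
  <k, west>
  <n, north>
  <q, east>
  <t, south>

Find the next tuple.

<w, west>

Letter: letters move forward 3 places in the alphabet, so e, h, k, n, q, t → w.
Direction: repeats east → south → west → north, so east, south, west, north, east, south → west.
Putting it together: <w, west>.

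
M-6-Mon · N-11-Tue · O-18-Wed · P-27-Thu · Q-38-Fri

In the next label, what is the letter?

R

Letter goes M, N, O, P, Q → R (letters move forward 1 place in the alphabet).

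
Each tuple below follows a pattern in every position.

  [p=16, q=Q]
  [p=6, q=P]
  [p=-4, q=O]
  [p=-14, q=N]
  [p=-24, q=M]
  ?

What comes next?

For the p, −10 each step: 16, 6, -4, -14, -24 → -34.
Q: letters move back 1 place in the alphabet, so Q, P, O, N, M → L.
Putting it together: [p=-34, q=L].

[p=-34, q=L]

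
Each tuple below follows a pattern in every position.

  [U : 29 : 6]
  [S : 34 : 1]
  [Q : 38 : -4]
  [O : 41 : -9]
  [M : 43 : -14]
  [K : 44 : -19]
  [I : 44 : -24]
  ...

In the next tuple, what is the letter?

Letter: U, S, Q, O, M, K, I → G (letters move back 2 places in the alphabet).

G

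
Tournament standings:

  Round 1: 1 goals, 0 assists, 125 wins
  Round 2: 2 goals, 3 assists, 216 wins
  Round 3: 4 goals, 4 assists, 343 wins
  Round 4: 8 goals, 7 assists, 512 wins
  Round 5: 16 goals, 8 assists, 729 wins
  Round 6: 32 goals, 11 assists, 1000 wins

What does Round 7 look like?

Goals goes 1, 2, 4, 8, 16, 32 → 64 (×2 each step).
Assists: alternating steps +3, +1, +3, +1, …, so 0, 3, 4, 7, 8, 11 → 12.
For the wins, perfect cubes: 5³, 6³, 7³, …: 125, 216, 343, 512, 729, 1000 → 1331.
So the next row is 64 goals, 12 assists, 1331 wins.

64 goals, 12 assists, 1331 wins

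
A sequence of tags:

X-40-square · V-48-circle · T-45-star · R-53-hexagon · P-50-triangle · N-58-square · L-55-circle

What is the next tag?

Letter goes X, V, T, R, P, N, L → J (letters move back 2 places in the alphabet).
Second component: alternating steps +8, −3, +8, −3, …; 40, 48, 45, 53, 50, 58, 55 → 63.
For the shape, repeats square → circle → star → hexagon → triangle: square, circle, star, hexagon, triangle, square, circle → star.
Putting it together: J-63-star.

J-63-star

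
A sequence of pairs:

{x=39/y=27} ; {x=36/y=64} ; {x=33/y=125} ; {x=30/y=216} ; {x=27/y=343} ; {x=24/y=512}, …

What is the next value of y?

729

For the y, perfect cubes: 3³, 4³, 5³, …: 27, 64, 125, 216, 343, 512 → 729.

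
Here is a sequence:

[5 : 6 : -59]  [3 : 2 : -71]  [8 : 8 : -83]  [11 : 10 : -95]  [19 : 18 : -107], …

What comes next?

First value: each term is the sum of the two before it, so 5, 3, 8, 11, 19 → 30.
Second value: each term is the sum of the two before it; 6, 2, 8, 10, 18 → 28.
Third value: -59, -71, -83, -95, -107 → -119 (−12 each step).
So the next tuple is [30 : 28 : -119].

[30 : 28 : -119]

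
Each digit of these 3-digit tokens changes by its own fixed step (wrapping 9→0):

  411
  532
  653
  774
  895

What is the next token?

First digit: +1 each step, mod 10; 4, 5, 6, 7, 8 → 9.
Second digit goes 1, 3, 5, 7, 9 → 1 (+2 each step, mod 10).
Third digit: +1 each step, mod 10; 1, 2, 3, 4, 5 → 6.
Combining the parts gives 916.

916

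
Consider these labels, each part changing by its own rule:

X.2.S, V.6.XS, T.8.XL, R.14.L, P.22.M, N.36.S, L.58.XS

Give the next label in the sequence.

J.94.XL

Letter: letters move back 2 places in the alphabet; X, V, T, R, P, N, L → J.
Second component: 2, 6, 8, 14, 22, 36, 58 → 94 (each term is the sum of the two before it).
Size — repeats S → XS → XL → L → M: S, XS, XL, L, M, S, XS → XL.
Combining the parts gives J.94.XL.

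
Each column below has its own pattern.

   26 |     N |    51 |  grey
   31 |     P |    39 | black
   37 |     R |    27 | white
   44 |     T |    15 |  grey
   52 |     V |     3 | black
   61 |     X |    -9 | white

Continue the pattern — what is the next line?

For the first component, differences are 5, 6, 7, … (increasing by 1 each time): 26, 31, 37, 44, 52, 61 → 71.
Letter goes N, P, R, T, V, X → Z (letters move forward 2 places in the alphabet).
For the third component, −12 each step: 51, 39, 27, 15, 3, -9 → -21.
Shade: repeats grey → black → white; grey, black, white, grey, black, white → grey.
Combining the parts gives 71  Z  -21  grey.

71  Z  -21  grey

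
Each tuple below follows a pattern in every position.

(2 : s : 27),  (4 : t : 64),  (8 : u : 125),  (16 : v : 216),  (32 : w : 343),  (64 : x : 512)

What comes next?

First entry goes 2, 4, 8, 16, 32, 64 → 128 (×2 each step).
Letter — letters move forward 1 place in the alphabet: s, t, u, v, w, x → y.
Third entry goes 27, 64, 125, 216, 343, 512 → 729 (perfect cubes: 3³, 4³, 5³, …).
So the next tuple is (128 : y : 729).

(128 : y : 729)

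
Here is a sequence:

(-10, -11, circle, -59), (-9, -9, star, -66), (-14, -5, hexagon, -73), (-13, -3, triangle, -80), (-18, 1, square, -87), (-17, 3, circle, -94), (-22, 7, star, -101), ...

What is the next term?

(-21, 9, hexagon, -108)

First component — alternating steps +1, −5, +1, −5, …: -10, -9, -14, -13, -18, -17, -22 → -21.
Second component: alternating steps +2, +4, +2, +4, …; -11, -9, -5, -3, 1, 3, 7 → 9.
Shape: repeats circle → star → hexagon → triangle → square, so circle, star, hexagon, triangle, square, circle, star → hexagon.
Fourth component — −7 each step: -59, -66, -73, -80, -87, -94, -101 → -108.
Putting it together: (-21, 9, hexagon, -108).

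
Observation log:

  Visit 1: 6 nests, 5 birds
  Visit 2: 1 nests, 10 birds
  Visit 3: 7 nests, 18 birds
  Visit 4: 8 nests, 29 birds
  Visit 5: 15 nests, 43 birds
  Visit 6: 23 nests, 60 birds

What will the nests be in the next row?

Nests: each term is the sum of the two before it, so 6, 1, 7, 8, 15, 23 → 38.
Birds: differences are 5, 8, 11, … (increasing by 3 each time), so 5, 10, 18, 29, 43, 60 → 80.

38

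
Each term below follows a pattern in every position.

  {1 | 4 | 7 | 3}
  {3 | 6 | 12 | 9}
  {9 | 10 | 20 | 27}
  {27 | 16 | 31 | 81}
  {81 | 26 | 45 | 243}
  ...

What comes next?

For the first part, ×3 each step: 1, 3, 9, 27, 81 → 243.
Second part goes 4, 6, 10, 16, 26 → 42 (each term is the sum of the two before it).
Third part: differences are 5, 8, 11, … (increasing by 3 each time); 7, 12, 20, 31, 45 → 62.
Fourth part goes 3, 9, 27, 81, 243 → 729 (always 3 × the first part).
So the next term is {243 | 42 | 62 | 729}.

{243 | 42 | 62 | 729}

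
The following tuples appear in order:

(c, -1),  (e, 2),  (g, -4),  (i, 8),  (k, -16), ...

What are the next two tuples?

Letter: letters move forward 2 places in the alphabet; c, e, g, i, k → m → o.
Second coordinate — ×(-2) each step: -1, 2, -4, 8, -16 → 32 → -64.
Putting the parts together: (m, 32) and then (o, -64).

(m, 32), (o, -64)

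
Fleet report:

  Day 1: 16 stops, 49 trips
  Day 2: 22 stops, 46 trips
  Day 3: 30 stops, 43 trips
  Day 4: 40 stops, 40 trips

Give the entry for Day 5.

52 stops, 37 trips

For the stops, differences are 6, 8, 10, … (increasing by 2 each time): 16, 22, 30, 40 → 52.
For the trips, −3 each step: 49, 46, 43, 40 → 37.
Putting it together: 52 stops, 37 trips.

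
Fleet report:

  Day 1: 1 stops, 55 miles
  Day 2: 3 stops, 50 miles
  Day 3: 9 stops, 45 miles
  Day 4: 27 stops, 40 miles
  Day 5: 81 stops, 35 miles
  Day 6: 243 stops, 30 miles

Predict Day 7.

Stops: ×3 each step, so 1, 3, 9, 27, 81, 243 → 729.
Miles goes 55, 50, 45, 40, 35, 30 → 25 (−5 each step).
Putting it together: 729 stops, 25 miles.

729 stops, 25 miles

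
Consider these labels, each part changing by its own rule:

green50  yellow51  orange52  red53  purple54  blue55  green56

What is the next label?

yellow57

Colour: green, yellow, orange, red, purple, blue, green → yellow (repeats green → yellow → orange → red → purple → blue).
Second component goes 50, 51, 52, 53, 54, 55, 56 → 57 (+1 each step).
Putting it together: yellow57.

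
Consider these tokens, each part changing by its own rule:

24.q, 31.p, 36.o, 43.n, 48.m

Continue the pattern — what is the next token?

55.l

First component: alternating steps +7, +5, +7, +5, …, so 24, 31, 36, 43, 48 → 55.
Letter: q, p, o, n, m → l (letters move back 1 place in the alphabet).
Combining the parts gives 55.l.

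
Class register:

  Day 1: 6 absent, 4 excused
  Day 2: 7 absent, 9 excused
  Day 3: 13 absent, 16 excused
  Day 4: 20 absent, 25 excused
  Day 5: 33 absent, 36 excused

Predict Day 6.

53 absent, 49 excused

Absent — each term is the sum of the two before it: 6, 7, 13, 20, 33 → 53.
Excused: perfect squares: 2², 3², 4², …, so 4, 9, 16, 25, 36 → 49.
Putting it together: 53 absent, 49 excused.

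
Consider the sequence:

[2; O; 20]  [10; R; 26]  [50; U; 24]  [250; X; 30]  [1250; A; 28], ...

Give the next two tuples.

First slot goes 2, 10, 50, 250, 1250 → 6250 → 31250 (×5 each step).
Letter: letters move forward 3 places in the alphabet, wrapping Z→A, so O, R, U, X, A → D → G.
Third slot goes 20, 26, 24, 30, 28 → 34 → 32 (alternating steps +6, −2, +6, −2, …).
So the next two tuples are [6250; D; 34] and [31250; G; 32].

[6250; D; 34], [31250; G; 32]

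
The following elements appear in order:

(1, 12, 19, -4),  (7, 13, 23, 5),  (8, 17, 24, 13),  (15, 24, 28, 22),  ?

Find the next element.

First slot: each term is the sum of the two before it, so 1, 7, 8, 15 → 23.
Second slot goes 12, 13, 17, 24 → 34 (differences are 1, 4, 7, … (increasing by 3 each time)).
Third slot goes 19, 23, 24, 28 → 29 (alternating steps +4, +1, +4, +1, …).
Fourth slot: alternating steps +9, +8, +9, +8, …; -4, 5, 13, 22 → 30.
Combining the parts gives (23, 34, 29, 30).

(23, 34, 29, 30)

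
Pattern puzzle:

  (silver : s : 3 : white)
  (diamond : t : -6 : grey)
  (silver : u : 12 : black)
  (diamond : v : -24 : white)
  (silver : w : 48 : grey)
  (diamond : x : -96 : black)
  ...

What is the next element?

Rank: alternates silver ↔ diamond, so silver, diamond, silver, diamond, silver, diamond → silver.
Letter — letters move forward 1 place in the alphabet: s, t, u, v, w, x → y.
Third coordinate: 3, -6, 12, -24, 48, -96 → 192 (×(-2) each step).
For the shade, repeats white → grey → black: white, grey, black, white, grey, black → white.
So the next element is (silver : y : 192 : white).

(silver : y : 192 : white)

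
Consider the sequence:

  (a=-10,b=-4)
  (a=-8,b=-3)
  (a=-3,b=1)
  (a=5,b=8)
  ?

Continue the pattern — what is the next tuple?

A: -10, -8, -3, 5 → 16 (differences are 2, 5, 8, … (increasing by 3 each time)).
For the b, differences are 1, 4, 7, … (increasing by 3 each time): -4, -3, 1, 8 → 18.
Combining the parts gives (a=16,b=18).

(a=16,b=18)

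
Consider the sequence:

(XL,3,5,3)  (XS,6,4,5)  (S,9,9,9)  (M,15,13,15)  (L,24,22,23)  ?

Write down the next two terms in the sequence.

(XL,39,35,33), (XS,63,57,45)

For the size, runs through clothing sizes XS→XL: XL, XS, S, M, L → XL → XS.
Second value — each term is the sum of the two before it: 3, 6, 9, 15, 24 → 39 → 63.
For the third value, each term is the sum of the two before it: 5, 4, 9, 13, 22 → 35 → 57.
Fourth value — differences are 2, 4, 6, … (increasing by 2 each time): 3, 5, 9, 15, 23 → 33 → 45.
So the next two terms are (XL,39,35,33) and (XS,63,57,45).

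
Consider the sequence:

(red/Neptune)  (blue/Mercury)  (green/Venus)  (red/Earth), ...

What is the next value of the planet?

Mars

Planet — runs through the planets Mercury→Neptune: Neptune, Mercury, Venus, Earth → Mars.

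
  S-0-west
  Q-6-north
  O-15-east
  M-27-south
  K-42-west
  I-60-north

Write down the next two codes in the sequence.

For the letter, letters move back 2 places in the alphabet: S, Q, O, M, K, I → G → E.
Second component goes 0, 6, 15, 27, 42, 60 → 81 → 105 (differences are 6, 9, 12, … (increasing by 3 each time)).
For the direction, repeats west → north → east → south: west, north, east, south, west, north → east → south.
Putting the parts together: G-81-east and then E-105-south.

G-81-east then E-105-south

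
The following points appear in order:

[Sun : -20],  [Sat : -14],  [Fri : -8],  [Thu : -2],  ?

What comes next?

Day goes Sun, Sat, Fri, Thu → Wed (runs backward through the weekdays Mon→Sun).
Second component — +6 each step: -20, -14, -8, -2 → 4.
So the next point is [Wed : 4].

[Wed : 4]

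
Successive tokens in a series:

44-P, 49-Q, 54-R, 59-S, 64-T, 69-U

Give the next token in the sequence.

74-V

For the first component, +5 each step: 44, 49, 54, 59, 64, 69 → 74.
Letter: P, Q, R, S, T, U → V (letters move forward 1 place in the alphabet).
Putting it together: 74-V.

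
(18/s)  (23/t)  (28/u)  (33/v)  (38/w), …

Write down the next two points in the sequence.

First value — +5 each step: 18, 23, 28, 33, 38 → 43 → 48.
Letter: letters move forward 1 place in the alphabet; s, t, u, v, w → x → y.
Putting the parts together: (43/x) and then (48/y).

(43/x), (48/y)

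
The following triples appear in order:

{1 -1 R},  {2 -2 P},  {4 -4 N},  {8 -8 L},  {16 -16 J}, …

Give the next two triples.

First part: ×2 each step; 1, 2, 4, 8, 16 → 32 → 64.
Second part — ×2 each step: -1, -2, -4, -8, -16 → -32 → -64.
Letter: letters move back 2 places in the alphabet, so R, P, N, L, J → H → F.
Putting the parts together: {32 -32 H} and then {64 -64 F}.

{32 -32 H}, {64 -64 F}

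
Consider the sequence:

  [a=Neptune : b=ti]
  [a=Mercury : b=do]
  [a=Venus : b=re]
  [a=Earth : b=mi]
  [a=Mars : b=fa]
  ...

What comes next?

[a=Jupiter : b=sol]

For the a, runs through the planets Mercury→Neptune: Neptune, Mercury, Venus, Earth, Mars → Jupiter.
B goes ti, do, re, mi, fa → sol (runs through the solfège scale do→ti).
Combining the parts gives [a=Jupiter : b=sol].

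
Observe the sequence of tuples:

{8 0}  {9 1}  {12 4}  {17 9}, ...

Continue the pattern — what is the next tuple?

First slot: differences are 1, 3, 5, … (increasing by 2 each time); 8, 9, 12, 17 → 24.
Second slot: always 8 less than the first slot, so 0, 1, 4, 9 → 16.
Putting it together: {24 16}.

{24 16}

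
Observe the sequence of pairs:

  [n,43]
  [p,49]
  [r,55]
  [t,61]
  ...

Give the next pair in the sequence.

[v,67]

Letter — letters move forward 2 places in the alphabet: n, p, r, t → v.
Second entry: 43, 49, 55, 61 → 67 (+6 each step).
Combining the parts gives [v,67].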